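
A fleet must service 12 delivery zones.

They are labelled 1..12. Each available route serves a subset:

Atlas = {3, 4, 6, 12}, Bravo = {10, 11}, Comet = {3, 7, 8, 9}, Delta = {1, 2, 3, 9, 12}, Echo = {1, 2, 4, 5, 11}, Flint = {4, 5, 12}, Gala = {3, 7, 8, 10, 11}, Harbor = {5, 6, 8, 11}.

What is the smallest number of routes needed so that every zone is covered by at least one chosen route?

4

Delta and Flint and Gala and Harbor together: Delta ∪ Flint ∪ Gala ∪ Harbor = {1, 2, 3, 4, 5, 6, 7, 8, 9, 10, 11, 12} — every zone is covered.
No 3 of the 8 routes cover everything (all 56 combinations miss at least one zone), so 4 is optimal.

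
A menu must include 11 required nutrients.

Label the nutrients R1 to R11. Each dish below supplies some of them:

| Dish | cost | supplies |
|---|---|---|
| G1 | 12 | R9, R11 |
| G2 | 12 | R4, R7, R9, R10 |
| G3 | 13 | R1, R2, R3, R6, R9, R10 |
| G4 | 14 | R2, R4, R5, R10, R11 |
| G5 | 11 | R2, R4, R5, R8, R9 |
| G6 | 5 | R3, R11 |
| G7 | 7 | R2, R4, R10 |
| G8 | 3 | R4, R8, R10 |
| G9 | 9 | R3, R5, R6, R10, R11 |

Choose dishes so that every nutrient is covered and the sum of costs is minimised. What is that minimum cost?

37

G2, G3, G8, G9 together cover every nutrient (G2 ∪ G3 ∪ G8 ∪ G9 = {R1, R2, R3, R4, R5, R6, R7, R8, R9, R10, R11}); total cost 12 + 13 + 3 + 9 = 37.
No covering selection has total cost below 37.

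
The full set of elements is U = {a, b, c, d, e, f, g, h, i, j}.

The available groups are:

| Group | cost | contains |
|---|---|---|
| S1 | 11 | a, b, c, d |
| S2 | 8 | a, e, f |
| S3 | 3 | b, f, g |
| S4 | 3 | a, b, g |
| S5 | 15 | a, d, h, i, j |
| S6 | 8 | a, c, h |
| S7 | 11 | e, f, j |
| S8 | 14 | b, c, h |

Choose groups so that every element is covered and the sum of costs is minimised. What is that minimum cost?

S2, S3, S5, S6 together cover every element (S2 ∪ S3 ∪ S5 ∪ S6 = {a, b, c, d, e, f, g, h, i, j}); total cost 8 + 3 + 15 + 8 = 34.
No covering selection has total cost below 34.

34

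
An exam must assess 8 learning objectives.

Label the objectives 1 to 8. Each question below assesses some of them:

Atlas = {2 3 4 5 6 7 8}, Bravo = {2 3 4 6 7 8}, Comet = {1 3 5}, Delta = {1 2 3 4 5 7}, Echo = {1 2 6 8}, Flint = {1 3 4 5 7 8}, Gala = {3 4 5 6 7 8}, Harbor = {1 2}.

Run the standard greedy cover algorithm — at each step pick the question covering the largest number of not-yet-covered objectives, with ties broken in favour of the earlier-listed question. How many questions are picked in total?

Greedy: pick Atlas (covers 7 new) → pick Comet (covers 1 new). Total picks: 2.

2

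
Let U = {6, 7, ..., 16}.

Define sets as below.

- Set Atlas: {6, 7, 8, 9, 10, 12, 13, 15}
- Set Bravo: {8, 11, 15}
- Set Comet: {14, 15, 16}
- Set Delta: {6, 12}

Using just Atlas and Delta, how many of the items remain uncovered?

3

Union of Atlas, Delta = {6, 7, 8, 9, 10, 12, 13, 15}.
Not covered: 11, 14, 16 — 3 items.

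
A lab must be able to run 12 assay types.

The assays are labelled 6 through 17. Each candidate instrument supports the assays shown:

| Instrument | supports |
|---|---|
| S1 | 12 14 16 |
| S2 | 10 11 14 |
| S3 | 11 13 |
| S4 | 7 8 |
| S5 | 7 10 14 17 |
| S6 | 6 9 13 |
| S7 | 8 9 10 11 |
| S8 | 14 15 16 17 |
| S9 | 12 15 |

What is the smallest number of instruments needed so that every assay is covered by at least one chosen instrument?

5

S1 and S5 and S6 and S7 and S8 together: S1 ∪ S5 ∪ S6 ∪ S7 ∪ S8 = {6, 7, 8, 9, 10, 11, 12, 13, 14, 15, 16, 17} — every assay is covered.
No 4 of the 9 instruments cover everything (all 126 combinations miss at least one assay), so 5 is optimal.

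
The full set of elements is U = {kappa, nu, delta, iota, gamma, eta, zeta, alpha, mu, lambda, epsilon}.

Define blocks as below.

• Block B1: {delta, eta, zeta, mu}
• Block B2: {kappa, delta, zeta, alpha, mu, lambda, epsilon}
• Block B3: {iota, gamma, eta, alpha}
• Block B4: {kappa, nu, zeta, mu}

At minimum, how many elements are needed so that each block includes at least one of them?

The 2 elements {eta, zeta} hit every block.
The blocks B3, B4 are pairwise disjoint, so any hitting set needs a separate element for each — at least 2. Hence 2 is optimal.

2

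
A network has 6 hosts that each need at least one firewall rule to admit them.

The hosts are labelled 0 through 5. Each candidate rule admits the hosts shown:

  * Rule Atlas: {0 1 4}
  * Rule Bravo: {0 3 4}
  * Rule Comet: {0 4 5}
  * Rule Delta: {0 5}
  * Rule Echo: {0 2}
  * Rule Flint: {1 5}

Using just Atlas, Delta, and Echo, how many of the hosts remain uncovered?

1

Union of Atlas, Delta, Echo = {0, 1, 2, 4, 5}.
Not covered: 3 — 1 host.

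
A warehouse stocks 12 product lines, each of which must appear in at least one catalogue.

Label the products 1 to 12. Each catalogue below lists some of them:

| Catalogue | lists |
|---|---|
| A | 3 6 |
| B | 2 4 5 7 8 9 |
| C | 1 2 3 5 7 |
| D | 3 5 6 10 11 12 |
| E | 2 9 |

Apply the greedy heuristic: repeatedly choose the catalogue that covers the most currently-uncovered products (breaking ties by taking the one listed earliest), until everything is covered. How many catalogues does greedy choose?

3

Greedy: pick B (covers 6 new) → pick D (covers 5 new) → pick C (covers 1 new). Total picks: 3.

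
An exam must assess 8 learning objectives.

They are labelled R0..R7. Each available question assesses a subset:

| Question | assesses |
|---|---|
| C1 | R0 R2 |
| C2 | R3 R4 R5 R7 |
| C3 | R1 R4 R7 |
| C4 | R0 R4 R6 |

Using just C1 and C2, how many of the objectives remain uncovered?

2

Union of C1, C2 = {R0, R2, R3, R4, R5, R7}.
Not covered: R1, R6 — 2 objectives.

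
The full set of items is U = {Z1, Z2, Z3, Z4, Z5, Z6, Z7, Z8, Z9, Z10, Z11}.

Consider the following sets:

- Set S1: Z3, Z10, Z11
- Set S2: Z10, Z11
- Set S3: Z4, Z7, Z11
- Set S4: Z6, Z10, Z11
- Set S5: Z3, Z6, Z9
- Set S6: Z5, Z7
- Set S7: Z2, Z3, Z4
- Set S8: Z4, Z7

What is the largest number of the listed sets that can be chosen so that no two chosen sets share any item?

3

S4, S6, S7 are pairwise disjoint (S4={Z6,Z10,Z11}; S6={Z5,Z7}; S7={Z2,Z3,Z4}).
Every remaining set overlaps one of these, and no 4 of the listed sets are pairwise disjoint, so 3 is the maximum.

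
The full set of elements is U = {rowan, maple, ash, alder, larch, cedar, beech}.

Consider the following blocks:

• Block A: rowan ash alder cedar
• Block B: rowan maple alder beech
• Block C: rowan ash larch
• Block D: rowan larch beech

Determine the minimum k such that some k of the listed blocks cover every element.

A and B and D together: A ∪ B ∪ D = {rowan, maple, ash, alder, larch, cedar, beech} — every element is covered.
Only B contains maple, so B is forced; the remaining 3 elements need at least 2 more blocks (each remaining block adds at most 2) — so at least 3 blocks are needed, and 3 is optimal.

3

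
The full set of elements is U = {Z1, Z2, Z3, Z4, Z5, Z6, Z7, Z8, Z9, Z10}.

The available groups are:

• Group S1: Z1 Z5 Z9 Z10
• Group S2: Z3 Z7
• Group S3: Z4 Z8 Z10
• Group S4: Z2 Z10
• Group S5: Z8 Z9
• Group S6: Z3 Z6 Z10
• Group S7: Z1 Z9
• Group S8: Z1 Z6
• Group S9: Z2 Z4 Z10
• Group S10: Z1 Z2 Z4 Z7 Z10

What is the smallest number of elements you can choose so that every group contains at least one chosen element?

The 4 elements {Z6, Z7, Z9, Z10} hit every group.
The groups S2, S4, S5, S8 are pairwise disjoint, so any hitting set needs a separate element for each — at least 4. Hence 4 is optimal.

4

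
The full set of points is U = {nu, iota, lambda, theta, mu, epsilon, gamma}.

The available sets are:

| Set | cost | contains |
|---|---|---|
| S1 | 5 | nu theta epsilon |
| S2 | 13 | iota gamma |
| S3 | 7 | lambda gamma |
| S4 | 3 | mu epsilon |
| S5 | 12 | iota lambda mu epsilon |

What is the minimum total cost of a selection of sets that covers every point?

S1, S3, S5 together cover every point (S1 ∪ S3 ∪ S5 = {nu, iota, lambda, theta, mu, epsilon, gamma}); total cost 5 + 7 + 12 = 24.
The greedy pick S4, S1, S3, S5 costs 27; no covering selection beats 24.

24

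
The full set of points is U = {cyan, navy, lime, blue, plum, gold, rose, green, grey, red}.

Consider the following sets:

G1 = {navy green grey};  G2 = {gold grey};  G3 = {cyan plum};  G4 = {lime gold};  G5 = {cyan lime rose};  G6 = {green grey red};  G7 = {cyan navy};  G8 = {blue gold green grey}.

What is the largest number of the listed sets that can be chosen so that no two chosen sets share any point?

3

G4, G6, G7 are pairwise disjoint (G4={lime,gold}; G6={green,grey,red}; G7={cyan,navy}).
Every remaining set overlaps one of these, and no 4 of the listed sets are pairwise disjoint, so 3 is the maximum.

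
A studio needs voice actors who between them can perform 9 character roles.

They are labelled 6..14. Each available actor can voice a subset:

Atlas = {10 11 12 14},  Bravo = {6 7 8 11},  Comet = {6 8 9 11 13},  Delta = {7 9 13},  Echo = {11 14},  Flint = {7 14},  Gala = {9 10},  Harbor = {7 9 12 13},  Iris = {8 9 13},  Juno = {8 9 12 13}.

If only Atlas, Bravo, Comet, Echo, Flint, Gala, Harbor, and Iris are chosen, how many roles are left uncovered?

Union of Atlas, Bravo, Comet, Echo, Flint, Gala, Harbor, Iris = {6, 7, 8, 9, 10, 11, 12, 13, 14} — that's every role, so 0 are uncovered.

0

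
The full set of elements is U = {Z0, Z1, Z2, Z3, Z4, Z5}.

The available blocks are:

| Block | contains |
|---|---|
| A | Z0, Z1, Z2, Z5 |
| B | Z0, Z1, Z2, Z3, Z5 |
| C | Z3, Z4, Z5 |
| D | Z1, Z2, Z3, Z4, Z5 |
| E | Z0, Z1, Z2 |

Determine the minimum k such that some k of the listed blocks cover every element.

B and D cover everything between them: the union {Z0, Z1, Z2, Z3, Z4, Z5} is all of U.
No single block has all 6 elements (the largest, B, has 5), so 2 is optimal.

2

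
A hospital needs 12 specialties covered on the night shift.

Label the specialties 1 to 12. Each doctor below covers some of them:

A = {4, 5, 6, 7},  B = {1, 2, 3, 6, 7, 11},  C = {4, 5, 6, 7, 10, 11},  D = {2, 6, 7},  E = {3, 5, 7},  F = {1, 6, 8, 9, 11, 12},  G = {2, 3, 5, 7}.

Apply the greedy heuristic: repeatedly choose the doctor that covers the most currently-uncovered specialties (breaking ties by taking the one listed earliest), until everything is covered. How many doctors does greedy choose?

Greedy: pick B (covers 6 new) → pick C (covers 3 new) → pick F (covers 3 new). Total picks: 3.

3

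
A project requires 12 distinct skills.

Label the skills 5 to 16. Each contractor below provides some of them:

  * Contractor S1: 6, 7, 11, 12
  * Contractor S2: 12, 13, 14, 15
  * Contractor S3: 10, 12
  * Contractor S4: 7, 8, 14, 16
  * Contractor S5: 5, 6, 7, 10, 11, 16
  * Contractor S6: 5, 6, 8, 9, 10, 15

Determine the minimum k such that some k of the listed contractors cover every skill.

3

S2 and S5 and S6 together: S2 ∪ S5 ∪ S6 = {5, 6, 7, 8, 9, 10, 11, 12, 13, 14, 15, 16} — every skill is covered.
Only S6 contains 9, so S6 is forced; the remaining 6 skills need at least 2 more contractors (each remaining contractor adds at most 3) — so at least 3 contractors are needed, and 3 is optimal.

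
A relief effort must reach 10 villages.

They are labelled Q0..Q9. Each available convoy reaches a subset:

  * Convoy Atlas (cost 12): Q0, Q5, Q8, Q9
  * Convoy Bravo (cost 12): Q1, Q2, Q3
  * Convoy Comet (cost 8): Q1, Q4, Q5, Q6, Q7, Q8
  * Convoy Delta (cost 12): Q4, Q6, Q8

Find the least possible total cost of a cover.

Atlas, Bravo, Comet together cover every village (Atlas ∪ Bravo ∪ Comet = {Q0, Q1, Q2, Q3, Q4, Q5, Q6, Q7, Q8, Q9}); total cost 12 + 12 + 8 = 32.
No covering selection has total cost below 32.

32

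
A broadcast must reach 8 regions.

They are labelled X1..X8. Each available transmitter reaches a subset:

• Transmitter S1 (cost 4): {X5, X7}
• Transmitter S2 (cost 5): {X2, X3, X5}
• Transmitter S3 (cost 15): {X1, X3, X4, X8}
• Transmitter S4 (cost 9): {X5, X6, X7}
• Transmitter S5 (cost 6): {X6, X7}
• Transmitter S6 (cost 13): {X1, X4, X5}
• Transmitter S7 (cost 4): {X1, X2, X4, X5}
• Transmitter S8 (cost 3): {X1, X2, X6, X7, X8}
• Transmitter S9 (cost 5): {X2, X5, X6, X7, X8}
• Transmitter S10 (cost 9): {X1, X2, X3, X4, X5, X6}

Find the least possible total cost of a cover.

S2, S7, S8 together cover every region (S2 ∪ S7 ∪ S8 = {X1, X2, X3, X4, X5, X6, X7, X8}); total cost 5 + 4 + 3 = 12.
No covering selection has total cost below 12.

12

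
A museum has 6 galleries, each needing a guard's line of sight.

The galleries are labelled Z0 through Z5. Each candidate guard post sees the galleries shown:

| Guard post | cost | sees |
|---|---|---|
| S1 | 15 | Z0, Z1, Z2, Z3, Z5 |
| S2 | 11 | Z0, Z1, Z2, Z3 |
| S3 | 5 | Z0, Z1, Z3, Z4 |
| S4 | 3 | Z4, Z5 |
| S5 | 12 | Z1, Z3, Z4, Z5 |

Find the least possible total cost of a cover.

S2, S4 together cover every gallery (S2 ∪ S4 = {Z0, Z1, Z2, Z3, Z4, Z5}); total cost 11 + 3 = 14.
The greedy pick S3, S4, S2 costs 19; no covering selection beats 14.

14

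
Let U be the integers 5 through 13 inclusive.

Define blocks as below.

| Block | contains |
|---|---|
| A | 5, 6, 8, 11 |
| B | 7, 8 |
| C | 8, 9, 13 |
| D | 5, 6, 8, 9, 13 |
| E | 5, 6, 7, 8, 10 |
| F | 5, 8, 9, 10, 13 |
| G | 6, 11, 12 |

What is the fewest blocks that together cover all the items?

D, E, and G cover everything between them: the union {5, 6, 7, 8, 9, 10, 11, 12, 13} is all of U.
Only G contains 12, so G is forced; the remaining 6 items need at least 2 more blocks (each remaining block adds at most 5) — so at least 3 blocks are needed, and 3 is optimal.

3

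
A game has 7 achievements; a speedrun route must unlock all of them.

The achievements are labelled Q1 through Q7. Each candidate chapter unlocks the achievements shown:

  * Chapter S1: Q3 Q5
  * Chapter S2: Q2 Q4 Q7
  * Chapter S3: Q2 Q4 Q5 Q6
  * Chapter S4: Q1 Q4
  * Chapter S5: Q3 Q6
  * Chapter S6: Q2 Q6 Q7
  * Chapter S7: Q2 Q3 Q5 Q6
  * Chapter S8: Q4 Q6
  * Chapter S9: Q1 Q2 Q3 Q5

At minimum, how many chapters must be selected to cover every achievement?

S2 and S7 and S9 together: S2 ∪ S7 ∪ S9 = {Q1, Q2, Q3, Q4, Q5, Q6, Q7} — every achievement is covered.
No 2 of the 9 chapters cover everything (all 36 combinations miss at least one achievement), so 3 is optimal.

3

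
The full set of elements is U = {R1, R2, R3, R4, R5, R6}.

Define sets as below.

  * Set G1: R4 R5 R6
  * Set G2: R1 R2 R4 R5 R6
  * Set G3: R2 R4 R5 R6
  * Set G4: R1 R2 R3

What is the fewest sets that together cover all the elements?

2

G3 and G4 together: G3 ∪ G4 = {R1, R2, R3, R4, R5, R6} — every element is covered.
No single set has all 6 elements (the largest, G2, has 5), so 2 is optimal.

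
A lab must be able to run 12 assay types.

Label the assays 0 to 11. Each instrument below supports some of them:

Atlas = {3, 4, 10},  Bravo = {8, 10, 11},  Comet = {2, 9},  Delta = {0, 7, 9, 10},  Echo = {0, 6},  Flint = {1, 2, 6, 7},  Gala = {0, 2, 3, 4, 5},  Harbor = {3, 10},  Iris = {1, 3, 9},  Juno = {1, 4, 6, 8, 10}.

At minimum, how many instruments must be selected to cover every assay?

4

Bravo and Comet and Flint and Gala together: Bravo ∪ Comet ∪ Flint ∪ Gala = {0, 1, 2, 3, 4, 5, 6, 7, 8, 9, 10, 11} — every assay is covered.
No 3 of the 10 instruments cover everything (all 120 combinations miss at least one assay), so 4 is optimal.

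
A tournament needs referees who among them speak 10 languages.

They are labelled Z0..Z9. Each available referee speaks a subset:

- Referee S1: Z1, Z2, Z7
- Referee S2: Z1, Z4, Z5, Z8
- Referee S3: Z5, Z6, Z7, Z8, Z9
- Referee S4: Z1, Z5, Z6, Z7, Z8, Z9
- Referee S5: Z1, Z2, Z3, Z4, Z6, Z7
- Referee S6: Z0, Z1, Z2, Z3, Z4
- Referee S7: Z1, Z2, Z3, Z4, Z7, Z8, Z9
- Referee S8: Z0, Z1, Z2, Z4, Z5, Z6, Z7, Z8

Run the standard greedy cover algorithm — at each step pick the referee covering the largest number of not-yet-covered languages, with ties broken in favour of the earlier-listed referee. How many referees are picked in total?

Greedy: pick S8 (covers 8 new) → pick S7 (covers 2 new). Total picks: 2.

2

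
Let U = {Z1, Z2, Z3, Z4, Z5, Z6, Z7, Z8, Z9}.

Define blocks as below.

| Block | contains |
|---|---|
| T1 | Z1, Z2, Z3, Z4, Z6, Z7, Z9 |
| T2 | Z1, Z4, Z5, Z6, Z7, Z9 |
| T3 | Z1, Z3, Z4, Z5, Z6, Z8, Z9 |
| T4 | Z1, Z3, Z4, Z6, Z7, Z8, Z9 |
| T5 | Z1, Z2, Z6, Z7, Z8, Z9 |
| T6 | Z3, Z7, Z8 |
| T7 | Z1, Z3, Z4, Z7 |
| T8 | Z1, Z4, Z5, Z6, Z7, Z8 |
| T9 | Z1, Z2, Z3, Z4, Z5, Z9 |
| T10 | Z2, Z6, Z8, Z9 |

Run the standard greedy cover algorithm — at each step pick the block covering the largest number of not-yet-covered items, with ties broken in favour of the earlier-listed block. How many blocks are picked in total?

2

Greedy: pick T1 (covers 7 new) → pick T3 (covers 2 new). Total picks: 2.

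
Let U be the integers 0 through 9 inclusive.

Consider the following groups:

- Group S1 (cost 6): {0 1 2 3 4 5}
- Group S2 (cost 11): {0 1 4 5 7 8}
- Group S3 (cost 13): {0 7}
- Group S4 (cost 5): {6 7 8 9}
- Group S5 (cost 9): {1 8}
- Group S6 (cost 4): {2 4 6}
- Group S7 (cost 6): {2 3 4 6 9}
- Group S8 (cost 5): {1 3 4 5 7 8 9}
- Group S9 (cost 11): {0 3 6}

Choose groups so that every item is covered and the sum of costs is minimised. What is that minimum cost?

11

S1, S4 together cover every item (S1 ∪ S4 = {0, 1, 2, 3, 4, 5, 6, 7, 8, 9}); total cost 6 + 5 = 11.
The greedy pick S8, S6, S1 costs 15; no covering selection beats 11.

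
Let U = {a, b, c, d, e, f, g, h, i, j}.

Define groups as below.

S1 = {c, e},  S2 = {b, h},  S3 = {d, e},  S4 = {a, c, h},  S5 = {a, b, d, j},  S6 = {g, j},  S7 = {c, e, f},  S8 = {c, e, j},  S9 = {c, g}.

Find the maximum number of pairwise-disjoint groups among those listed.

3

S2, S6, S7 are pairwise disjoint (S2={b,h}; S6={g,j}; S7={c,e,f}).
Every remaining group overlaps one of these, and no 4 of the listed groups are pairwise disjoint, so 3 is the maximum.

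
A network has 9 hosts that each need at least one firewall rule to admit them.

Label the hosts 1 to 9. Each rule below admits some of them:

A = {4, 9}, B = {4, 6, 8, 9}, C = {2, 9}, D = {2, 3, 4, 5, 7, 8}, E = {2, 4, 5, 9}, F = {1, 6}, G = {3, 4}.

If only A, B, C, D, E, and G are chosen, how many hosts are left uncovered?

1

Union of A, B, C, D, E, G = {2, 3, 4, 5, 6, 7, 8, 9}.
Not covered: 1 — 1 host.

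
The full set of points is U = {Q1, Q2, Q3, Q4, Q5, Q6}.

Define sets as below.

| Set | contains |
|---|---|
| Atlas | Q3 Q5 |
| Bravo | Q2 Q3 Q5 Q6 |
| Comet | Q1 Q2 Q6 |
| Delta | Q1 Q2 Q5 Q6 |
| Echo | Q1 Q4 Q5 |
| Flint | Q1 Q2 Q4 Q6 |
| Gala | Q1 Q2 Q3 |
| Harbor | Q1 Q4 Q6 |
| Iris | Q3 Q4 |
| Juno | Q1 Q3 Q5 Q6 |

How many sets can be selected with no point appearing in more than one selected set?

Delta, Iris are pairwise disjoint (Delta={Q1,Q2,Q5,Q6}; Iris={Q3,Q4}).
Every remaining set overlaps one of these, and no 3 of the listed sets are pairwise disjoint, so 2 is the maximum.

2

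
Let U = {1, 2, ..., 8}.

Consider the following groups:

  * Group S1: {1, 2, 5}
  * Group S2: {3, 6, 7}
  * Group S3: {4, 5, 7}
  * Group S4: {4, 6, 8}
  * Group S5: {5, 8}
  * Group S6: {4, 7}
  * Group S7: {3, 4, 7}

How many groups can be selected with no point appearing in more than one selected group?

S1, S2 are pairwise disjoint (S1={1,2,5}; S2={3,6,7}).
Every remaining group overlaps one of these, and no 3 of the listed groups are pairwise disjoint, so 2 is the maximum.

2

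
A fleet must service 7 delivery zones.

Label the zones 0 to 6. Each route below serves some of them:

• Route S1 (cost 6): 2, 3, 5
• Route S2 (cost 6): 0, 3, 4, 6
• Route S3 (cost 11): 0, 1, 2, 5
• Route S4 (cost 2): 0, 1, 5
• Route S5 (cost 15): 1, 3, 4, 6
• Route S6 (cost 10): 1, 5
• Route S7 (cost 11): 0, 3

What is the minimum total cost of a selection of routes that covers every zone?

S1, S2, S4 together cover every zone (S1 ∪ S2 ∪ S4 = {0, 1, 2, 3, 4, 5, 6}); total cost 6 + 6 + 2 = 14.
No covering selection has total cost below 14.

14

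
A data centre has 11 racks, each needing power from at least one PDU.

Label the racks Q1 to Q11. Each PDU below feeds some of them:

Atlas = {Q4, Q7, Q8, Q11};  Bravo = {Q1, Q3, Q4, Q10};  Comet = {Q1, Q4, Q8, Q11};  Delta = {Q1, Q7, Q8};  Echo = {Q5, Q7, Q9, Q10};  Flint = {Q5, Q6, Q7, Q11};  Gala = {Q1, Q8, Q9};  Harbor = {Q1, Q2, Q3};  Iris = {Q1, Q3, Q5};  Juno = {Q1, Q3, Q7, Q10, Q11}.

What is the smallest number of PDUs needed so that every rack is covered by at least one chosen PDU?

4

Take {Bravo, Flint, Gala, Harbor}. Their union is {Q1, Q2, Q3, Q4, Q5, Q6, Q7, Q8, Q9, Q10, Q11}, which is all 11 racks.
No 3 of the 10 PDUs cover everything (all 120 combinations miss at least one rack), so 4 is optimal.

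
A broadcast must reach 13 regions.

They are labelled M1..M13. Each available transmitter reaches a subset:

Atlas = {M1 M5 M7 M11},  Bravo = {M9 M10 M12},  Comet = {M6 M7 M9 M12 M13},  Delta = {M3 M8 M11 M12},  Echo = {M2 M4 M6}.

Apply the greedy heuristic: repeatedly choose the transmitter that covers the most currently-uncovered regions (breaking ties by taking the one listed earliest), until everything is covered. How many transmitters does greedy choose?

Greedy: pick Comet (covers 5 new) → pick Atlas (covers 3 new) → pick Delta (covers 2 new) → pick Echo (covers 2 new) → pick Bravo (covers 1 new). Total picks: 5.

5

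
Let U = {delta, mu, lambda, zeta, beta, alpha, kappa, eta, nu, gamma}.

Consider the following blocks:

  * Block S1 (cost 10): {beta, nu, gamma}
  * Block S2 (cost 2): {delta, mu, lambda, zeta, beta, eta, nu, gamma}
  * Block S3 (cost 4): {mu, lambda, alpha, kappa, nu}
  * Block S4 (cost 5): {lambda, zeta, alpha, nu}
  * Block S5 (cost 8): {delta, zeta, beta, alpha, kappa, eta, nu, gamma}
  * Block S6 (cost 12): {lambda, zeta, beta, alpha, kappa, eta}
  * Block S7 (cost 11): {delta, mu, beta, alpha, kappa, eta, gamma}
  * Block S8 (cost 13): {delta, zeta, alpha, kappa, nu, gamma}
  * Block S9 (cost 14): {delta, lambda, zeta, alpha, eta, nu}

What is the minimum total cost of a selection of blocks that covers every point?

S2, S3 together cover every point (S2 ∪ S3 = {delta, mu, lambda, zeta, beta, alpha, kappa, eta, nu, gamma}); total cost 2 + 4 = 6.
No covering selection has total cost below 6.

6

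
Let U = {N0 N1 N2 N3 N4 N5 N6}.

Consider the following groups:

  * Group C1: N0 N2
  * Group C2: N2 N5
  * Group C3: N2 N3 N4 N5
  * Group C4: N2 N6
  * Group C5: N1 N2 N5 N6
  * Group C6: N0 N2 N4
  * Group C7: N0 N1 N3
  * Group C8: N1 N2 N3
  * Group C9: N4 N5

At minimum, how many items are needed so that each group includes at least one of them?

Take H = {N0, N2, N5}. Each listed group contains at least one of these, so H is a hitting set of size 3.
The groups C4, C7, C9 are pairwise disjoint, so any hitting set needs a separate item for each — at least 3. Hence 3 is optimal.

3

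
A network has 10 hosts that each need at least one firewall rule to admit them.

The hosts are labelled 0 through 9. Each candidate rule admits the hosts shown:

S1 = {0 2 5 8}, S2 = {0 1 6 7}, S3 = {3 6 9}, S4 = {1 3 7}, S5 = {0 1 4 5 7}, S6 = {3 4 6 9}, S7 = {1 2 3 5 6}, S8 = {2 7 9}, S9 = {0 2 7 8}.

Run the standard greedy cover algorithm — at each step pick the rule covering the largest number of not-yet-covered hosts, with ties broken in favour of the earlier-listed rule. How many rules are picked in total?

Greedy: pick S5 (covers 5 new) → pick S3 (covers 3 new) → pick S1 (covers 2 new). Total picks: 3.

3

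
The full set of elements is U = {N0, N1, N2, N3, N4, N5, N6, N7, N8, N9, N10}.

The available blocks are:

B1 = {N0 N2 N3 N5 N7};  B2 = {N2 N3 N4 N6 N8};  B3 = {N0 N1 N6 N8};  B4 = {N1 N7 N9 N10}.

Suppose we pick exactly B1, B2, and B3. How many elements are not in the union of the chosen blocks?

Union of B1, B2, B3 = {N0, N1, N2, N3, N4, N5, N6, N7, N8}.
Not covered: N9, N10 — 2 elements.

2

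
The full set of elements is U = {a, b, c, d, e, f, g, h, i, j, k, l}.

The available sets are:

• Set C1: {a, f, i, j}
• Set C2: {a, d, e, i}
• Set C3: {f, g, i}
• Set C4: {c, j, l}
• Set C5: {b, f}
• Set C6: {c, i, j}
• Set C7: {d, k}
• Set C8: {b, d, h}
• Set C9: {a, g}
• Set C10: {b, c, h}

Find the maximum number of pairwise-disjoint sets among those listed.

4

C4, C5, C7, C9 are pairwise disjoint (C4={c,j,l}; C5={b,f}; C7={d,k}; C9={a,g}).
Every remaining set overlaps one of these, and no 5 of the listed sets are pairwise disjoint, so 4 is the maximum.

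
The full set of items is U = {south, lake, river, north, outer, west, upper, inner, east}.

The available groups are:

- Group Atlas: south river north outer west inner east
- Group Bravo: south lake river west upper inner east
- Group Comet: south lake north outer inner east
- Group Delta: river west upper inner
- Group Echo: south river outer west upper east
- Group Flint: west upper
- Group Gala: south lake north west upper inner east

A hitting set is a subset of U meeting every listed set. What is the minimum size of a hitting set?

H = {upper, inner} meets every group (each contains at least one member of H), and |H| = 2.
The groups Comet, Flint are pairwise disjoint, so any hitting set needs a separate item for each — at least 2. Hence 2 is optimal.

2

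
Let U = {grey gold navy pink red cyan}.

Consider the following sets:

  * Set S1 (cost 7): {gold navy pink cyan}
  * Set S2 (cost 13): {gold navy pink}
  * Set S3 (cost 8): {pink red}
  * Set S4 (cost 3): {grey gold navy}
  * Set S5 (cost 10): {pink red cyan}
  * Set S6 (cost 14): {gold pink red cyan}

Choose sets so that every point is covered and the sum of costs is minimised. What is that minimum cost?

S4, S5 together cover every point (S4 ∪ S5 = {grey, gold, navy, pink, red, cyan}); total cost 3 + 10 = 13.
No covering selection has total cost below 13.

13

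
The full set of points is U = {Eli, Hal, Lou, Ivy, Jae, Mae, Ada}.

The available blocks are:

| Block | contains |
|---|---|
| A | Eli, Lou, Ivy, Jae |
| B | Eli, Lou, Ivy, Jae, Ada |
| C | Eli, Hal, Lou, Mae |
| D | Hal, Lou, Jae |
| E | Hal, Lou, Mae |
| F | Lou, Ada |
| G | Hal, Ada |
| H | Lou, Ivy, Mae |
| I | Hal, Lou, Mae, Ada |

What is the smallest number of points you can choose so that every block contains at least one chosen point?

2

T = {Hal, Lou} meets every block (each contains at least one member of T), and |T| = 2.
The blocks A, G are pairwise disjoint, so any hitting set needs a separate point for each — at least 2. Hence 2 is optimal.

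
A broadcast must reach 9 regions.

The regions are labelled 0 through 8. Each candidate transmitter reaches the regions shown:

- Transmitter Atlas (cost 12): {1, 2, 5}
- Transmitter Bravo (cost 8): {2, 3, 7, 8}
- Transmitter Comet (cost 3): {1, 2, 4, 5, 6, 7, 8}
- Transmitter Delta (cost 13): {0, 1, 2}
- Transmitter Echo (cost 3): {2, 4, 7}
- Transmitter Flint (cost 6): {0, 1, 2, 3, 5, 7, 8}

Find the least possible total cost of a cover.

Comet, Flint together cover every region (Comet ∪ Flint = {0, 1, 2, 3, 4, 5, 6, 7, 8}); total cost 3 + 6 = 9.
No covering selection has total cost below 9.

9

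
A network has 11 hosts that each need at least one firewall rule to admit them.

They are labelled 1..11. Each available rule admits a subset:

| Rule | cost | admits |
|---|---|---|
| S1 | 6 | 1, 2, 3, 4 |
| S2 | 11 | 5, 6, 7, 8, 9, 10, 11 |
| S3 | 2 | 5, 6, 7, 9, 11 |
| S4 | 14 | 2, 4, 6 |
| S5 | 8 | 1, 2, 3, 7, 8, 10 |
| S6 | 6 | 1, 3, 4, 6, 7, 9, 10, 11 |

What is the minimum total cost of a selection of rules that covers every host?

S3, S5, S6 together cover every host (S3 ∪ S5 ∪ S6 = {1, 2, 3, 4, 5, 6, 7, 8, 9, 10, 11}); total cost 2 + 8 + 6 = 16.
No covering selection has total cost below 16.

16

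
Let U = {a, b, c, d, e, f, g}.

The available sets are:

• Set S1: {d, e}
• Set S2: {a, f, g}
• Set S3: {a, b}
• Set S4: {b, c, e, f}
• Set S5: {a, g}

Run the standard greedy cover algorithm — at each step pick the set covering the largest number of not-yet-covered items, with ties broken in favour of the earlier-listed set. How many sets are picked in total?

3

Greedy: pick S4 (covers 4 new) → pick S2 (covers 2 new) → pick S1 (covers 1 new). Total picks: 3.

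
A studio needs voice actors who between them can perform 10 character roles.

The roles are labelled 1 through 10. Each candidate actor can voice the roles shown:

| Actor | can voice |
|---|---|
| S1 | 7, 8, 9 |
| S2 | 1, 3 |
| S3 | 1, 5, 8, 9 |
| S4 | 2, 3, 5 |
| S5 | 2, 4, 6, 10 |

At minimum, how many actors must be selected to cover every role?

Take {S1, S2, S3, S5}. Their union is {1, 2, 3, 4, 5, 6, 7, 8, 9, 10}, which is all 10 roles.
No 3 of the 5 actors cover everything (all 10 combinations miss at least one role), so 4 is optimal.

4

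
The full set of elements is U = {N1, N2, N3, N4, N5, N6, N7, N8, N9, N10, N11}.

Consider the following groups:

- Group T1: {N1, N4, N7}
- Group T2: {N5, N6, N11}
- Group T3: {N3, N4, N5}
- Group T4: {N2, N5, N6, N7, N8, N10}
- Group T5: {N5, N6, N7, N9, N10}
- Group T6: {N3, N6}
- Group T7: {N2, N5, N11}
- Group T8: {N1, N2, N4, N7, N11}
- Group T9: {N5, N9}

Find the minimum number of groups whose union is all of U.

4

T4, T5, T6, and T8 cover everything between them: the union {N1, N2, N3, N4, N5, N6, N7, N8, N9, N10, N11} is all of U.
No 3 of the 9 groups cover everything (all 84 combinations miss at least one element), so 4 is optimal.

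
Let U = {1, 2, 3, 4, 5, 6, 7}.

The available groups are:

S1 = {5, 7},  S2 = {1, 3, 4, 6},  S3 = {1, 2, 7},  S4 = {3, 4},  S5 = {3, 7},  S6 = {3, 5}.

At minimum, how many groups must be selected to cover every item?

S2, S3, and S6 cover everything between them: the union {1, 2, 3, 4, 5, 6, 7} is all of U.
Only S3 contains 2, so S3 is forced; the remaining 4 items need at least 2 more groups (each remaining group adds at most 3) — so at least 3 groups are needed, and 3 is optimal.

3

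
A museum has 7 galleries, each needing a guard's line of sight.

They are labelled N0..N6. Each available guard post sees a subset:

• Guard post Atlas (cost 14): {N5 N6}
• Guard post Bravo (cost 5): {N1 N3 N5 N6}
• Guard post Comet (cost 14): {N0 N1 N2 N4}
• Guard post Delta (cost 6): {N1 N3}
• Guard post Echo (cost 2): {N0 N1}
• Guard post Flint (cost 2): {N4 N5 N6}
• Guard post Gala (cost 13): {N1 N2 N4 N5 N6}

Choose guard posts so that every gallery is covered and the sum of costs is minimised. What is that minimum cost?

19

Bravo, Comet together cover every gallery (Bravo ∪ Comet = {N0, N1, N2, N3, N4, N5, N6}); total cost 5 + 14 = 19.
The greedy pick Flint, Echo, Bravo, Gala costs 22; no covering selection beats 19.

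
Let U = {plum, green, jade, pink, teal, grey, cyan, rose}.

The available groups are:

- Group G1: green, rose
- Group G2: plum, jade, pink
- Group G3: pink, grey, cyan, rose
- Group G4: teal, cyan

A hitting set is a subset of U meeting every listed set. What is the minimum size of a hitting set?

The 3 elements {pink, teal, rose} hit every group.
The groups G1, G2, G4 are pairwise disjoint, so any hitting set needs a separate element for each — at least 3. Hence 3 is optimal.

3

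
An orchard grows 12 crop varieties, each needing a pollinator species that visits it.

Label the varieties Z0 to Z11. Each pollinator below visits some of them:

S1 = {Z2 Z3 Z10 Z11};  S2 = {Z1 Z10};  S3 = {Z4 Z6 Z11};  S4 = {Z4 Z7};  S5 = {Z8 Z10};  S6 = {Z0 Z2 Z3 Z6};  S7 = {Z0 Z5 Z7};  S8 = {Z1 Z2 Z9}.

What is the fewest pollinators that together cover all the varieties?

5

S3 and S5 and S6 and S7 and S8 together: S3 ∪ S5 ∪ S6 ∪ S7 ∪ S8 = {Z0, Z1, Z2, Z3, Z4, Z5, Z6, Z7, Z8, Z9, Z10, Z11} — every variety is covered.
No 4 of the 8 pollinators cover everything (all 70 combinations miss at least one variety), so 5 is optimal.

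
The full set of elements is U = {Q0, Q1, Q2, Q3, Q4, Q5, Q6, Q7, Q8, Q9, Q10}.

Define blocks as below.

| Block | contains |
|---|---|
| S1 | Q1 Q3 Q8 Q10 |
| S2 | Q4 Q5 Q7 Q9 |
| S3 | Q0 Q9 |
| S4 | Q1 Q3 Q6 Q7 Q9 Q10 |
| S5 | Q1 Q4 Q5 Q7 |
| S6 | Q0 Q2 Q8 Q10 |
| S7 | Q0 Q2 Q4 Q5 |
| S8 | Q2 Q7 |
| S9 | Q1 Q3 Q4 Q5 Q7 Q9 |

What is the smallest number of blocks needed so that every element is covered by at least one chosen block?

3

S1, S4, and S7 cover everything between them: the union {Q0, Q1, Q2, Q3, Q4, Q5, Q6, Q7, Q8, Q9, Q10} is all of U.
Only S4 contains Q6, so S4 is forced; the remaining 5 elements need at least 2 more blocks (each remaining block adds at most 4) — so at least 3 blocks are needed, and 3 is optimal.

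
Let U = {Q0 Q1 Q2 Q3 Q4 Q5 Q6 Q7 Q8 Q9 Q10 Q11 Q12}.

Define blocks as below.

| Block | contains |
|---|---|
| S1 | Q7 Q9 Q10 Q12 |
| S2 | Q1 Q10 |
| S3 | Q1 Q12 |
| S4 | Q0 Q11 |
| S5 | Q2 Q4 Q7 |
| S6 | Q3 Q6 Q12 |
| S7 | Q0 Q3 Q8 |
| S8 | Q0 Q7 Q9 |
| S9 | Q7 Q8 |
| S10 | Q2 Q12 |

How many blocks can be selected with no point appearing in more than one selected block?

S2, S4, S5, S6 are pairwise disjoint (S2={Q1,Q10}; S4={Q0,Q11}; S5={Q2,Q4,Q7}; S6={Q3,Q6,Q12}).
Every remaining block overlaps one of these, and no 5 of the listed blocks are pairwise disjoint, so 4 is the maximum.

4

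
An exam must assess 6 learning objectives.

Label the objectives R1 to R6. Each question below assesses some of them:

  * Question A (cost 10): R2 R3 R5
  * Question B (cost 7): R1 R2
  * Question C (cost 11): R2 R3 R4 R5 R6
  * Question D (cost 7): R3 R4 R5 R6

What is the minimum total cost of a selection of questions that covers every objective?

B, D together cover every objective (B ∪ D = {R1, R2, R3, R4, R5, R6}); total cost 7 + 7 = 14.
No covering selection has total cost below 14.

14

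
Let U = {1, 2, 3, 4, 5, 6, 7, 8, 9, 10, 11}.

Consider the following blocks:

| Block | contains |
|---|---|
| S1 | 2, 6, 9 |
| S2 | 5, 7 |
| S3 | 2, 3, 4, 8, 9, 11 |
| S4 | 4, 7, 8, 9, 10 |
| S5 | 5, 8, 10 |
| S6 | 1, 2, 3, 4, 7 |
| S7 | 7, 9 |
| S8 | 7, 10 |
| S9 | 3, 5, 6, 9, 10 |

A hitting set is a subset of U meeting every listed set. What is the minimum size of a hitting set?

3

H = {6, 7, 8} meets every block (each contains at least one member of H), and |H| = 3.
No choice of 2 points meets every block, so 3 is the minimum.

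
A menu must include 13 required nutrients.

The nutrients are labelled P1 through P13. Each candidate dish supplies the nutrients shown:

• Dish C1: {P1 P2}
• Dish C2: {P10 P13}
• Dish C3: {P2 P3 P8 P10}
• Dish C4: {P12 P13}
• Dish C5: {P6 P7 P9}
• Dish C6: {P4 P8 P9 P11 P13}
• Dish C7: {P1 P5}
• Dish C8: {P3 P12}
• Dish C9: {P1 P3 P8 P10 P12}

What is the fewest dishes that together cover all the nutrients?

C1 and C5 and C6 and C7 and C9 together: C1 ∪ C5 ∪ C6 ∪ C7 ∪ C9 = {P1, P2, P3, P4, P5, P6, P7, P8, P9, P10, P11, P12, P13} — every nutrient is covered.
No 4 of the 9 dishes cover everything (all 126 combinations miss at least one nutrient), so 5 is optimal.

5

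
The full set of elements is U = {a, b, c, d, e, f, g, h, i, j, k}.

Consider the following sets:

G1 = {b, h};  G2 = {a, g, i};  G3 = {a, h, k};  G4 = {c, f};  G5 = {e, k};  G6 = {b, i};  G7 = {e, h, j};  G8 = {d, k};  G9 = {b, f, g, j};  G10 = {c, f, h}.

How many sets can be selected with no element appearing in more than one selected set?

G2, G4, G7, G8 are pairwise disjoint (G2={a,g,i}; G4={c,f}; G7={e,h,j}; G8={d,k}).
Every remaining set overlaps one of these, and no 5 of the listed sets are pairwise disjoint, so 4 is the maximum.

4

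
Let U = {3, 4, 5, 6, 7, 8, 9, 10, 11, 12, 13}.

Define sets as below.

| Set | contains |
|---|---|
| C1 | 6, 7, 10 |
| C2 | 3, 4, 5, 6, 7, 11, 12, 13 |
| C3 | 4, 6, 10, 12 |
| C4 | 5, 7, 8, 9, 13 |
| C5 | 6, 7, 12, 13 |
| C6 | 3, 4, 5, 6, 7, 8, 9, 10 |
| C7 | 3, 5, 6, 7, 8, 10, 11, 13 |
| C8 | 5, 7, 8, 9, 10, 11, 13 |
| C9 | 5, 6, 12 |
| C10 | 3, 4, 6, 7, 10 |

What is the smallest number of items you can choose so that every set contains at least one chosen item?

2

Take H = {6, 8}. Each listed set contains at least one of these, so H is a hitting set of size 2.
The sets C3, C4 are pairwise disjoint, so any hitting set needs a separate item for each — at least 2. Hence 2 is optimal.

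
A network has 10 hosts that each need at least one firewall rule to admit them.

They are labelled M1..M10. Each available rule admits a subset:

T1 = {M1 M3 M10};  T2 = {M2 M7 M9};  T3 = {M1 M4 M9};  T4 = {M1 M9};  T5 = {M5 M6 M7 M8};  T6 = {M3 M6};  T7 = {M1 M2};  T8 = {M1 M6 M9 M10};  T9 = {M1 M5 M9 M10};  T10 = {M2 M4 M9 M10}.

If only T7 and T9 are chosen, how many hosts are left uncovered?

Union of T7, T9 = {M1, M2, M5, M9, M10}.
Not covered: M3, M4, M6, M7, M8 — 5 hosts.

5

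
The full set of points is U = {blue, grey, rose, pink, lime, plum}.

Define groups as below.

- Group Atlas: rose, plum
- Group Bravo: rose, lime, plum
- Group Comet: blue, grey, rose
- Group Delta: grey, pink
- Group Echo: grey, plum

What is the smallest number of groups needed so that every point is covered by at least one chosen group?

Bravo and Comet and Delta together: Bravo ∪ Comet ∪ Delta = {blue, grey, rose, pink, lime, plum} — every point is covered.
Only Comet contains blue, so Comet is forced; the remaining 3 points need at least 2 more groups (each remaining group adds at most 2) — so at least 3 groups are needed, and 3 is optimal.

3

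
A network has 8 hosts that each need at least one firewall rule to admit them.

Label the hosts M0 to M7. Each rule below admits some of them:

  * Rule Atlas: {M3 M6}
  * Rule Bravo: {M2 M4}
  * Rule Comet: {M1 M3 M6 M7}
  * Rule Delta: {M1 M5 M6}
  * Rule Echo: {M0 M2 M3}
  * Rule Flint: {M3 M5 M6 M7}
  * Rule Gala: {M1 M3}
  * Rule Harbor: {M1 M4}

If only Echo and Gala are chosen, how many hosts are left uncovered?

Union of Echo, Gala = {M0, M1, M2, M3}.
Not covered: M4, M5, M6, M7 — 4 hosts.

4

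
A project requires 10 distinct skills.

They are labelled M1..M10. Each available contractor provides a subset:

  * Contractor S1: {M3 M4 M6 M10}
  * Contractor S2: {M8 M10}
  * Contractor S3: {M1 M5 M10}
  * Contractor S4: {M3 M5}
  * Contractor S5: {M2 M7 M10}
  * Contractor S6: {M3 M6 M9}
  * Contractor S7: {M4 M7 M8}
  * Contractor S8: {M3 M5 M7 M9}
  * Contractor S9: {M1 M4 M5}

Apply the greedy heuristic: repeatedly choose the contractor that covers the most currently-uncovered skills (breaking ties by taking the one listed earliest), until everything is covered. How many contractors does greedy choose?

5

Greedy: pick S1 (covers 4 new) → pick S8 (covers 3 new) → pick S2 (covers 1 new) → pick S3 (covers 1 new) → pick S5 (covers 1 new). Total picks: 5.
(The true minimum cover uses only 4 contractors, so greedy is not optimal here.)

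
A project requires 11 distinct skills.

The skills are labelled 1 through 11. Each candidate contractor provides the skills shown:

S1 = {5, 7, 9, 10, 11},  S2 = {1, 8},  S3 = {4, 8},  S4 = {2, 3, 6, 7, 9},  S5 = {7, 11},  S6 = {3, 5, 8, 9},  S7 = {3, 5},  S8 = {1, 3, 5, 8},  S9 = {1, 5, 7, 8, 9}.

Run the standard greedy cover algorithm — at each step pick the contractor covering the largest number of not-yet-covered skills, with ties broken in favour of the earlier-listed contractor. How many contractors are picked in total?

4

Greedy: pick S1 (covers 5 new) → pick S4 (covers 3 new) → pick S2 (covers 2 new) → pick S3 (covers 1 new). Total picks: 4.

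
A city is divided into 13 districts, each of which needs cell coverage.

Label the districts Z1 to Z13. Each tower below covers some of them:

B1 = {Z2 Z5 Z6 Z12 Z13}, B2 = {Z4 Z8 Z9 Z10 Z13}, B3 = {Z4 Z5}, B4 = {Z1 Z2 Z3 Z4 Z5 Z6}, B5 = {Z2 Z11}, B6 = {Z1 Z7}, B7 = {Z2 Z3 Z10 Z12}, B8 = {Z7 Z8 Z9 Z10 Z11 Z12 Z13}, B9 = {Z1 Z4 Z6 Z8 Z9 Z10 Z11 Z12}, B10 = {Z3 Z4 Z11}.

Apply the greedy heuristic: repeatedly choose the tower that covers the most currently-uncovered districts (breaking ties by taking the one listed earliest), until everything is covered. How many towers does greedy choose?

Greedy: pick B9 (covers 8 new) → pick B1 (covers 3 new) → pick B4 (covers 1 new) → pick B6 (covers 1 new). Total picks: 4.
(The true minimum cover uses only 2 towers, so greedy is not optimal here.)

4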